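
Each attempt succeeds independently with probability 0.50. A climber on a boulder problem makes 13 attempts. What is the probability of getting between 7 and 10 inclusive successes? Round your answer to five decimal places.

X ~ Binomial(13, 0.50); P(7 ≤ X ≤ 10) = Σ C(13,k) p^k (1−p)^(13−k) over k:
  k=7: C(13,7)·0.50^7·0.50^6 = 0.2094727
  k=8: C(13,8)·0.50^8·0.50^5 = 0.1571045
  k=9: C(13,9)·0.50^9·0.50^4 = 0.0872803
  k=10: C(13,10)·0.50^10·0.50^3 = 0.0349121
Total = 0.4887695

0.48877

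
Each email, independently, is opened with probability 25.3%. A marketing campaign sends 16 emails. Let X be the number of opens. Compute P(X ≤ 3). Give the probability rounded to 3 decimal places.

X ~ Binomial(16, 0.253); P(X ≤ 3) = Σ C(16,k) p^k (1−p)^(16−k) over k:
  k=0: C(16,0)·0.253^0·0.747^16 = 0.00940
  k=1: C(16,1)·0.253^1·0.747^15 = 0.05094
  k=2: C(16,2)·0.253^2·0.747^14 = 0.12939
  k=3: C(16,3)·0.253^3·0.747^13 = 0.20451
Total = 0.39424

0.394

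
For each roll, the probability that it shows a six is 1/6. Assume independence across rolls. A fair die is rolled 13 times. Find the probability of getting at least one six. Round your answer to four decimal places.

0.9065

P(at least one) = 1 − P(none) = 1 − (1 − 0.166667)^13
= 1 − 0.093464 = 0.906536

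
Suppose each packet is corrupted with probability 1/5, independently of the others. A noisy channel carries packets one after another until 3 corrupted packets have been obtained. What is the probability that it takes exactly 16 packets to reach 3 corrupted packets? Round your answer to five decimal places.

0.04618

Y = trial on which the third success occurs; negative binomial, r=3, p=0.20.
P(Y=16) = C(15,2) · p^3 · (1−p)^13
= 105 · 0.008 · 0.054976 = 0.0461795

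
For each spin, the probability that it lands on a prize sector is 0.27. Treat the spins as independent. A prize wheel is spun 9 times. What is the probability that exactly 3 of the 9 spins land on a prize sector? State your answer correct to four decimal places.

0.2502

X ~ Binomial(n=9, p=0.27).
P(X=3) = C(9,3) · p^3 · (1−p)^6
= 84 · 0.019683 · 0.15133 = 0.250212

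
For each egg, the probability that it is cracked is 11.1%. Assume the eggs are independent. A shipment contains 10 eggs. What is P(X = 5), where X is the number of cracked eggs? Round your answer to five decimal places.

0.00236

X ~ Binomial(n=10, p=0.111).
P(X=5) = C(10,5) · p^5 · (1−p)^5
= 252 · 1.6851e-05 · 0.55528 = 0.0023579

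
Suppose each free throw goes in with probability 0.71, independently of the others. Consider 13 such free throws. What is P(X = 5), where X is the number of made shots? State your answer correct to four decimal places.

0.0116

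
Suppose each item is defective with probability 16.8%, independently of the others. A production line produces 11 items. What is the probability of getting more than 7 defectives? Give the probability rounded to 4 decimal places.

X ~ Binomial(11, 0.168); P(X ≥ 8) = Σ C(11,k) p^k (1−p)^(11−k) over k:
  k=8: C(11,8)·0.168^8·0.832^3 = 0.000060
  k=9: C(11,9)·0.168^9·0.832^2 = 0.000004
  k=10: C(11,10)·0.168^10·0.832^1 = 0.000000
  k=11: C(11,11)·0.168^11·0.832^0 = 0.000000
Total = 0.000065

0.0001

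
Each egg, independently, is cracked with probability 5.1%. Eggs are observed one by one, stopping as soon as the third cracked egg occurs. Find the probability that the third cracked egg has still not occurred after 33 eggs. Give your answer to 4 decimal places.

Needing more than 33 eggs ⇔ fewer than 3 successes in the first 33. With X ~ Binomial(33, 0.051), P(Y > 33) = P(X ≤ 2).
  k=0: C(33,0)·0.051^0·0.949^33 = 0.177740
  k=1: C(33,1)·0.051^1·0.949^32 = 0.315212
  k=2: C(33,2)·0.051^2·0.949^31 = 0.271036
P(X ≤ 2) = 0.763988

0.7640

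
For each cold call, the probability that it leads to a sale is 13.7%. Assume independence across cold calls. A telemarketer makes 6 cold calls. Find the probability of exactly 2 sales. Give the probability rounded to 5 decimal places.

0.15616

X ~ Binomial(n=6, p=0.137).
P(X=2) = C(6,2) · p^2 · (1−p)^4
= 15 · 0.018769 · 0.55468 = 0.1561621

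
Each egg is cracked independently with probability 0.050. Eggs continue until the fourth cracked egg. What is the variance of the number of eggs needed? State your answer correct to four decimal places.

1520.0000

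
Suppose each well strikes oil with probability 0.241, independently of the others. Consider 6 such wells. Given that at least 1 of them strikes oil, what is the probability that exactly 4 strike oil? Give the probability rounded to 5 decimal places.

0.03604

X ~ Binomial(6, 0.241). Want P(X=4 | X≥1) = P(X=4) / P(X≥1).
P(X=4) = C(6,4)·0.241^4·0.759^2 = 0.0291503
P(X≥1) = 1 − 0.1911836 = 0.8088164
Ratio = 0.0291503 / 0.8088164 = 0.0360407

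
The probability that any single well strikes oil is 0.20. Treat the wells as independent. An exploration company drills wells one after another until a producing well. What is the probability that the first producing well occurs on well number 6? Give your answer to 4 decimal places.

0.0655

Geometric (trials to first success), p = 0.20.
P(Y = 6) = (1−p)^5 · p = 0.32768 · 0.20 = 0.065536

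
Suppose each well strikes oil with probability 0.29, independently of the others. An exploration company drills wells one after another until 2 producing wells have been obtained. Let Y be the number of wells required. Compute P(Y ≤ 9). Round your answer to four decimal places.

Finishing within 9 wells ⇔ at least 2 successes in the first 9. With X ~ Binomial(9, 0.29), P(Y ≤ 9) = 1 − P(X ≤ 1).
  k=0: C(9,0)·0.29^0·0.71^9 = 0.045849
  k=1: C(9,1)·0.29^1·0.71^8 = 0.168542
1 − 0.214390 = 0.785610

0.7856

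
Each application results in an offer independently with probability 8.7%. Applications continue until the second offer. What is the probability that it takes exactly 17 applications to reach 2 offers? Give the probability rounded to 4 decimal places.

Y = trial on which the second success occurs; negative binomial, r=2, p=0.087.
P(Y=17) = C(16,1) · p^2 · (1−p)^15
= 16 · 0.007569 · 0.25531 = 0.030919

0.0309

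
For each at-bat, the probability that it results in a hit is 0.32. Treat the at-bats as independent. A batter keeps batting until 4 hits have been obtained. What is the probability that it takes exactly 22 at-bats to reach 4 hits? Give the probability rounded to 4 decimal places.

Y = trial on which the fourth success occurs; negative binomial, r=4, p=0.32.
P(Y=22) = C(21,3) · p^4 · (1−p)^18
= 1330 · 0.010486 · 0.00096641 = 0.013478

0.0135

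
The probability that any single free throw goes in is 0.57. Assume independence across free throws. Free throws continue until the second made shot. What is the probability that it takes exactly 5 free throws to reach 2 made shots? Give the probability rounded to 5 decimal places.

0.10333

Y = trial on which the second success occurs; negative binomial, r=2, p=0.57.
P(Y=5) = C(4,1) · p^2 · (1−p)^3
= 4 · 0.3249 · 0.079507 = 0.1033273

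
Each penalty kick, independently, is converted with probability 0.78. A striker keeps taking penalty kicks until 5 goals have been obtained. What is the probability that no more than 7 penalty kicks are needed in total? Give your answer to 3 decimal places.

Finishing within 7 penalty kicks ⇔ at least 5 successes in the first 7. With X ~ Binomial(7, 0.78), P(Y ≤ 7) = 1 − P(X ≤ 4).
  k=0: C(7,0)·0.78^0·0.22^7 = 0.00002
  k=1: C(7,1)·0.78^1·0.22^6 = 0.00062
  k=2: C(7,2)·0.78^2·0.22^5 = 0.00658
  k=3: C(7,3)·0.78^3·0.22^4 = 0.03891
  k=4: C(7,4)·0.78^4·0.22^3 = 0.13795
1 − 0.18408 = 0.81592

0.816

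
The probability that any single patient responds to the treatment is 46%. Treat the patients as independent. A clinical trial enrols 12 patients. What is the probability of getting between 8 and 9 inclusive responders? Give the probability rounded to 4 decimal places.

0.1163

X ~ Binomial(12, 0.46); P(8 ≤ X ≤ 9) = Σ C(12,k) p^k (1−p)^(12−k) over k:
  k=8: C(12,8)·0.46^8·0.54^4 = 0.084381
  k=9: C(12,9)·0.46^9·0.54^3 = 0.031947
Total = 0.116327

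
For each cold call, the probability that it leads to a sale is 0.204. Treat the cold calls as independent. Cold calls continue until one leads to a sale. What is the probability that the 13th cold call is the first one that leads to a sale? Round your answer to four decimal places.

Geometric (trials to first success), p = 0.204.
P(Y = 13) = (1−p)^12 · p = 0.064708 · 0.204 = 0.013200

0.0132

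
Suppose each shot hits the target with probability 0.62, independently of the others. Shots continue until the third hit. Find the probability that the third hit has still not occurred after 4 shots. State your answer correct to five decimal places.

0.48998

Needing more than 4 shots ⇔ fewer than 3 successes in the first 4. With X ~ Binomial(4, 0.62), P(Y > 4) = P(X ≤ 2).
  k=0: C(4,0)·0.62^0·0.38^4 = 0.0208514
  k=1: C(4,1)·0.62^1·0.38^3 = 0.1360826
  k=2: C(4,2)·0.62^2·0.38^2 = 0.3330442
P(X ≤ 2) = 0.4899781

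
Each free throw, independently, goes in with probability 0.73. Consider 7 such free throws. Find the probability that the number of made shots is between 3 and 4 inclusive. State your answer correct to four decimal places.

0.2680

X ~ Binomial(7, 0.73); P(3 ≤ X ≤ 4) = Σ C(7,k) p^k (1−p)^(7−k) over k:
  k=3: C(7,3)·0.73^3·0.27^4 = 0.072359
  k=4: C(7,4)·0.73^4·0.27^3 = 0.195637
Total = 0.267996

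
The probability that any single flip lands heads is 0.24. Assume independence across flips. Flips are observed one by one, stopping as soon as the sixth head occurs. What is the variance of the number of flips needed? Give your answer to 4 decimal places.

Y = total flips until the sixth success; negative binomial with r=6, p=0.24.
Var(Y) = r(1−p)/p² = 6·0.76 / 0.24² = 79.166667

79.1667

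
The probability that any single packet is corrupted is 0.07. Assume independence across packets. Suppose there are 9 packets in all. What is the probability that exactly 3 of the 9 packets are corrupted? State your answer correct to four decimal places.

0.0186

X ~ Binomial(n=9, p=0.07).
P(X=3) = C(9,3) · p^3 · (1−p)^6
= 84 · 0.000343 · 0.64699 = 0.018641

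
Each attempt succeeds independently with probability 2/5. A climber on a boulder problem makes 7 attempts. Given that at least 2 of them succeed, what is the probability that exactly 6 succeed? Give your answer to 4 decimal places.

0.0204

X ~ Binomial(7, 0.40). Want P(X=6 | X≥2) = P(X=6) / P(X≥2).
P(X=6) = C(7,6)·0.40^6·0.60^1 = 0.017203
P(X≥2) = 1 − 0.027994 − 0.130637 = 0.841370
Ratio = 0.017203 / 0.841370 = 0.020447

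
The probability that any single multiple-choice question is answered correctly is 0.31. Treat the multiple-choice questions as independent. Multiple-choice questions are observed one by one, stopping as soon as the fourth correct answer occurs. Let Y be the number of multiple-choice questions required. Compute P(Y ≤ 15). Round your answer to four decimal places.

0.7314

Finishing within 15 multiple-choice questions ⇔ at least 4 successes in the first 15. With X ~ Binomial(15, 0.31), P(Y ≤ 15) = 1 − P(X ≤ 3).
  k=0: C(15,0)·0.31^0·0.69^15 = 0.003826
  k=1: C(15,1)·0.31^1·0.69^14 = 0.025783
  k=2: C(15,2)·0.31^2·0.69^13 = 0.081087
  k=3: C(15,3)·0.31^3·0.69^12 = 0.157865
1 − 0.268561 = 0.731439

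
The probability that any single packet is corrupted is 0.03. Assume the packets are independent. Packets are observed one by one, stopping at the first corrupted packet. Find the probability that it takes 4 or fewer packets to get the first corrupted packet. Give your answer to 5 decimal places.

Y = number of packets to the first success; geometric, p = 0.03.
P(Y ≤ 4) = 1 − (1−p)^4 = 1 − 0.8852928 = 0.1147072

0.11471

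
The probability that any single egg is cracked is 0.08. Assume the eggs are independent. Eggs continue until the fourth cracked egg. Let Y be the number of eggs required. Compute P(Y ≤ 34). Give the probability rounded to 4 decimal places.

Finishing within 34 eggs ⇔ at least 4 successes in the first 34. With X ~ Binomial(34, 0.08), P(Y ≤ 34) = 1 − P(X ≤ 3).
  k=0: C(34,0)·0.08^0·0.92^34 = 0.058720
  k=1: C(34,1)·0.08^1·0.92^33 = 0.173607
  k=2: C(34,2)·0.08^2·0.92^32 = 0.249088
  k=3: C(34,3)·0.08^3·0.92^31 = 0.231038
1 − 0.712454 = 0.287546

0.2875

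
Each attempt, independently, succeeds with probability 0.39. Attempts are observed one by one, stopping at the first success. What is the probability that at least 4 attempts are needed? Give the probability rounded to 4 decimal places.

0.2270

Y = number of attempts to the first success; geometric, p = 0.39.
P(Y > 3) = P(first 3 all fail) = (1−p)^3 = 0.226981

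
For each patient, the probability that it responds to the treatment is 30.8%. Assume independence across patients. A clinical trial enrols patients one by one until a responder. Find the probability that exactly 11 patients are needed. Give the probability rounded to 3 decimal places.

Geometric (trials to first success), p = 0.308.
P(Y = 11) = (1−p)^10 · p = 0.02518 · 0.308 = 0.00776

0.008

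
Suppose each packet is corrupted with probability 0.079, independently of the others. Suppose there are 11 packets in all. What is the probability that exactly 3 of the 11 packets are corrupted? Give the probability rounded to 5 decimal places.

0.04212

X ~ Binomial(n=11, p=0.079).
P(X=3) = C(11,3) · p^3 · (1−p)^8
= 165 · 0.00049304 · 0.5177 = 0.0421155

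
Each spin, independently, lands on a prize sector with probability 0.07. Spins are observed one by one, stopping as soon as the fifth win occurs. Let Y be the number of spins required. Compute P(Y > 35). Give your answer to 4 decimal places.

0.9052

Needing more than 35 spins ⇔ fewer than 5 successes in the first 35. With X ~ Binomial(35, 0.07), P(Y > 35) = P(X ≤ 4).
  k=0: C(35,0)·0.07^0·0.93^35 = 0.078868
  k=1: C(35,1)·0.07^1·0.93^34 = 0.207772
  k=2: C(35,2)·0.07^2·0.93^33 = 0.265858
  k=3: C(35,3)·0.07^3·0.93^32 = 0.220119
  k=4: C(35,4)·0.07^4·0.93^31 = 0.132545
P(X ≤ 4) = 0.905163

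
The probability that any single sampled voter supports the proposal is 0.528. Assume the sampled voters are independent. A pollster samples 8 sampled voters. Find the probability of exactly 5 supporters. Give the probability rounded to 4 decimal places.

0.2416

X ~ Binomial(n=8, p=0.528).
P(X=5) = C(8,5) · p^5 · (1−p)^3
= 56 · 0.041036 · 0.10515 = 0.241648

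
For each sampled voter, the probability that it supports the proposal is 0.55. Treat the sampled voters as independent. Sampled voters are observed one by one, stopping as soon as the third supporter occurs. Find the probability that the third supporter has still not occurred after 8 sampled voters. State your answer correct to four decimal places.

0.0885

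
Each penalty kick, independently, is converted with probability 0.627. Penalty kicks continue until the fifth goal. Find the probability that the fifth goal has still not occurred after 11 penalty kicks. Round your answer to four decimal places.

0.0699

Needing more than 11 penalty kicks ⇔ fewer than 5 successes in the first 11. With X ~ Binomial(11, 0.627), P(Y > 11) = P(X ≤ 4).
  k=0: C(11,0)·0.627^0·0.373^11 = 0.000019
  k=1: C(11,1)·0.627^1·0.373^10 = 0.000360
  k=2: C(11,2)·0.627^2·0.373^9 = 0.003022
  k=3: C(11,3)·0.627^3·0.373^8 = 0.015239
  k=4: C(11,4)·0.627^4·0.373^7 = 0.051233
P(X ≤ 4) = 0.069872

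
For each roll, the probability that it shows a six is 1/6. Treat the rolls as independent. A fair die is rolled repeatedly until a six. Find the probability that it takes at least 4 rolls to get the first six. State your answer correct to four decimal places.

Y = number of rolls to the first success; geometric, p = 0.166667.
P(Y > 3) = P(first 3 all fail) = (1−p)^3 = 0.578704

0.5787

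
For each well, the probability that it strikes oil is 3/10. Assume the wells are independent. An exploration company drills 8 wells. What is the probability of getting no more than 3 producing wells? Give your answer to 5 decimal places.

X ~ Binomial(8, 0.30); P(X ≤ 3) = Σ C(8,k) p^k (1−p)^(8−k) over k:
  k=0: C(8,0)·0.30^0·0.70^8 = 0.0576480
  k=1: C(8,1)·0.30^1·0.70^7 = 0.1976503
  k=2: C(8,2)·0.30^2·0.70^6 = 0.2964755
  k=3: C(8,3)·0.30^3·0.70^5 = 0.2541218
Total = 0.8058956

0.80590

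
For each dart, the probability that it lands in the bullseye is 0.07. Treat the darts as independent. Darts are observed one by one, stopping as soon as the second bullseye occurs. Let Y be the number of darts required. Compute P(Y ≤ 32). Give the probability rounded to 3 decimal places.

0.666

Finishing within 32 darts ⇔ at least 2 successes in the first 32. With X ~ Binomial(32, 0.07), P(Y ≤ 32) = 1 − P(X ≤ 1).
  k=0: C(32,0)·0.07^0·0.93^32 = 0.09805
  k=1: C(32,1)·0.07^1·0.93^31 = 0.23617
1 − 0.33422 = 0.66578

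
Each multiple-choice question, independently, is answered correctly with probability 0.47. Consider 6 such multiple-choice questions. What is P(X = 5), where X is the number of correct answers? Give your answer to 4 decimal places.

X ~ Binomial(n=6, p=0.47).
P(X=5) = C(6,5) · p^5 · (1−p)^1
= 6 · 0.022935 · 0.53 = 0.072932

0.0729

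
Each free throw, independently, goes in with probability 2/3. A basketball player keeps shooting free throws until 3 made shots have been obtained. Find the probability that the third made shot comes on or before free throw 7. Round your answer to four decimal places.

Finishing within 7 free throws ⇔ at least 3 successes in the first 7. With X ~ Binomial(7, 0.666667), P(Y ≤ 7) = 1 − P(X ≤ 2).
  k=0: C(7,0)·0.666667^0·0.333333^7 = 0.000457
  k=1: C(7,1)·0.666667^1·0.333333^6 = 0.006401
  k=2: C(7,2)·0.666667^2·0.333333^5 = 0.038409
1 − 0.045267 = 0.954733

0.9547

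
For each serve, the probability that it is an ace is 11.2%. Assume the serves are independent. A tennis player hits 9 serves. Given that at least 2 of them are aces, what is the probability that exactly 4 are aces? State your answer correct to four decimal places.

X ~ Binomial(9, 0.112). Want P(X=4 | X≥2) = P(X=4) / P(X≥2).
P(X=4) = C(9,4)·0.112^4·0.888^5 = 0.010947
P(X≥2) = 1 − 0.343334 − 0.389730 = 0.266936
Ratio = 0.010947 / 0.266936 = 0.041011

0.0410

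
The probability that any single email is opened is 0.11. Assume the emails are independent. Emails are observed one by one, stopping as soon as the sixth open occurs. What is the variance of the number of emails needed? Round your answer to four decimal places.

Y = total emails until the sixth success; negative binomial with r=6, p=0.11.
Var(Y) = r(1−p)/p² = 6·0.89 / 0.11² = 441.322314

441.3223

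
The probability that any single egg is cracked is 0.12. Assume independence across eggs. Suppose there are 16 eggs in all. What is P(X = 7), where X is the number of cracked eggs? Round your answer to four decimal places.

0.0013

X ~ Binomial(n=16, p=0.12).
P(X=7) = C(16,7) · p^7 · (1−p)^9
= 11440 · 3.5832e-07 · 0.31648 = 0.001297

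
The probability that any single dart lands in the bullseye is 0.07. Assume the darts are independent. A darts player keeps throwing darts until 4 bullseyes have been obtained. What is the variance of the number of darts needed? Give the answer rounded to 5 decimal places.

Y = total darts until the fourth success; negative binomial with r=4, p=0.07.
Var(Y) = r(1−p)/p² = 4·0.93 / 0.07² = 759.1836735

759.18367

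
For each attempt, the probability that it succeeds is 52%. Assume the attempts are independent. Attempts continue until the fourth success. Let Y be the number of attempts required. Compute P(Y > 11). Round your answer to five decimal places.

0.08952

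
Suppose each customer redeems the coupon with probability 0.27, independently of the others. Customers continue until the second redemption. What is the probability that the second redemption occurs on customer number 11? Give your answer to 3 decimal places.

Y = trial on which the second success occurs; negative binomial, r=2, p=0.27.
P(Y=11) = C(10,1) · p^2 · (1−p)^9
= 10 · 0.0729 · 0.058872 = 0.04292

0.043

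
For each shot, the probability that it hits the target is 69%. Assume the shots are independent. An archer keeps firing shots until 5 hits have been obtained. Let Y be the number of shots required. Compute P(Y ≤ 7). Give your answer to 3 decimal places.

0.624

Finishing within 7 shots ⇔ at least 5 successes in the first 7. With X ~ Binomial(7, 0.69), P(Y ≤ 7) = 1 − P(X ≤ 4).
  k=0: C(7,0)·0.69^0·0.31^7 = 0.00028
  k=1: C(7,1)·0.69^1·0.31^6 = 0.00429
  k=2: C(7,2)·0.69^2·0.31^5 = 0.02862
  k=3: C(7,3)·0.69^3·0.31^4 = 0.10618
  k=4: C(7,4)·0.69^4·0.31^3 = 0.23635
1 − 0.37572 = 0.62428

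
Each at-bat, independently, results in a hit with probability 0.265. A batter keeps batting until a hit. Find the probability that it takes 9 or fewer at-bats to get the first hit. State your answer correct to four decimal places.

0.9374

Y = number of at-bats to the first success; geometric, p = 0.265.
P(Y ≤ 9) = 1 − (1−p)^9 = 1 − 0.062602 = 0.937398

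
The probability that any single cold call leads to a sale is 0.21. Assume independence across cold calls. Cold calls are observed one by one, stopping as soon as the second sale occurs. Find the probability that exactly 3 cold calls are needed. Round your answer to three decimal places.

Y = trial on which the second success occurs; negative binomial, r=2, p=0.21.
P(Y=3) = C(2,1) · p^2 · (1−p)^1
= 2 · 0.0441 · 0.79 = 0.06968

0.070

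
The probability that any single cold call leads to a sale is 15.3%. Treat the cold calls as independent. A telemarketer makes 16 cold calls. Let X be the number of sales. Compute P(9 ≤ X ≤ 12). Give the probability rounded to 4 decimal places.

0.0002

X ~ Binomial(16, 0.153); P(9 ≤ X ≤ 12) = Σ C(16,k) p^k (1−p)^(16−k) over k:
  k=9: C(16,9)·0.153^9·0.847^7 = 0.000164
  k=10: C(16,10)·0.153^10·0.847^6 = 0.000021
  k=11: C(16,11)·0.153^11·0.847^5 = 0.000002
  k=12: C(16,12)·0.153^12·0.847^4 = 0.000000
Total = 0.000187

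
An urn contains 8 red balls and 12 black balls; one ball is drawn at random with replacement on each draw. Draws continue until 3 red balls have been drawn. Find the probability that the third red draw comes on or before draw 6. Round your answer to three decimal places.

Finishing within 6 draws ⇔ at least 3 successes in the first 6. With X ~ Binomial(6, 0.40), P(Y ≤ 6) = 1 − P(X ≤ 2).
  k=0: C(6,0)·0.40^0·0.60^6 = 0.04666
  k=1: C(6,1)·0.40^1·0.60^5 = 0.18662
  k=2: C(6,2)·0.40^2·0.60^4 = 0.31104
1 − 0.54432 = 0.45568

0.456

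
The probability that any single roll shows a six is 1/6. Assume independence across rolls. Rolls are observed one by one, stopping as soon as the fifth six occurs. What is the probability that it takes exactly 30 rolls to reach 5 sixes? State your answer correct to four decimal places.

Y = trial on which the fifth success occurs; negative binomial, r=5, p=0.166667.
P(Y=30) = C(29,4) · p^5 · (1−p)^25
= 23751 · 0.0001286 · 0.010483 = 0.032018

0.0320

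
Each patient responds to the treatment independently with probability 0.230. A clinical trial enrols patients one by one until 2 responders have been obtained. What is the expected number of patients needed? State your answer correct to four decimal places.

8.6957

Y = total patients until the second success; negative binomial with r=2, p=0.23.
E[Y] = r / p = 2 / 0.23 = 8.695652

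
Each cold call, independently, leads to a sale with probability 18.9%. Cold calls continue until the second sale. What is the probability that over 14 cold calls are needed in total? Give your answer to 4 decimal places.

Needing more than 14 cold calls ⇔ fewer than 2 successes in the first 14. With X ~ Binomial(14, 0.189), P(Y > 14) = P(X ≤ 1).
  k=0: C(14,0)·0.189^0·0.811^14 = 0.053247
  k=1: C(14,1)·0.189^1·0.811^13 = 0.173724
P(X ≤ 1) = 0.226971

0.2270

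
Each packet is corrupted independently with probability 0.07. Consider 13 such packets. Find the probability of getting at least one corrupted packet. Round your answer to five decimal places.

0.61071

P(at least one) = 1 − P(none) = 1 − (1 − 0.07)^13
= 1 − 0.3892946 = 0.6107054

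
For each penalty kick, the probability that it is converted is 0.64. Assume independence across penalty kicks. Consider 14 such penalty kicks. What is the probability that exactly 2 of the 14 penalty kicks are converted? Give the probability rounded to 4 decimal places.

X ~ Binomial(n=14, p=0.64).
P(X=2) = C(14,2) · p^2 · (1−p)^12
= 91 · 0.4096 · 4.7384e-06 = 0.000177

0.0002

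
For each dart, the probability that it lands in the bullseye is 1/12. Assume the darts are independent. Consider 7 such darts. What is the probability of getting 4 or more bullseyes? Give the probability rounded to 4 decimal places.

0.0014

X ~ Binomial(7, 0.083333); P(X ≥ 4) = Σ C(7,k) p^k (1−p)^(7−k) over k:
  k=4: C(7,4)·0.083333^4·0.916667^3 = 0.001300
  k=5: C(7,5)·0.083333^5·0.916667^2 = 0.000071
  k=6: C(7,6)·0.083333^6·0.916667^1 = 0.000002
  k=7: C(7,7)·0.083333^7·0.916667^0 = 0.000000
Total = 0.001373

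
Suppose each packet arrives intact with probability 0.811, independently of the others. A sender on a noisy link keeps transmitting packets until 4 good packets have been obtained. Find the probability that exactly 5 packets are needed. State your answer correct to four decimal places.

0.3270

Y = trial on which the fourth success occurs; negative binomial, r=4, p=0.811.
P(Y=5) = C(4,3) · p^4 · (1−p)^1
= 4 · 0.4326 · 0.189 = 0.327043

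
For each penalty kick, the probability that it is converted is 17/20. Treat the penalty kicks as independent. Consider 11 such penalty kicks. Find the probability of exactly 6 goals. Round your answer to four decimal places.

0.0132

X ~ Binomial(n=11, p=0.85).
P(X=6) = C(11,6) · p^6 · (1−p)^5
= 462 · 0.37715 · 7.5937e-05 = 0.013232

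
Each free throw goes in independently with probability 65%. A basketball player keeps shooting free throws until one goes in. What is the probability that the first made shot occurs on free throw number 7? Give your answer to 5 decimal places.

Geometric (trials to first success), p = 0.65.
P(Y = 7) = (1−p)^6 · p = 0.0018383 · 0.65 = 0.0011949

0.00119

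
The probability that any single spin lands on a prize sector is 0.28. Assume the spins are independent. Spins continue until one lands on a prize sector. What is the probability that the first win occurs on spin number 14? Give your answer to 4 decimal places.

0.0039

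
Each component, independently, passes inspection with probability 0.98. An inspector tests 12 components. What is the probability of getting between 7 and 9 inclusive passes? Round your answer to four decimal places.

0.0015

X ~ Binomial(12, 0.98); P(7 ≤ X ≤ 9) = Σ C(12,k) p^k (1−p)^(12−k) over k:
  k=7: C(12,7)·0.98^7·0.02^5 = 0.000002
  k=8: C(12,8)·0.98^8·0.02^4 = 0.000067
  k=9: C(12,9)·0.98^9·0.02^3 = 0.001467
Total = 0.001537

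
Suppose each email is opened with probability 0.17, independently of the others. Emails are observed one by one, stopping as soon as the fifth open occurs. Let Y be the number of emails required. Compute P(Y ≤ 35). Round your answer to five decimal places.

0.73292

Finishing within 35 emails ⇔ at least 5 successes in the first 35. With X ~ Binomial(35, 0.17), P(Y ≤ 35) = 1 − P(X ≤ 4).
  k=0: C(35,0)·0.17^0·0.83^35 = 0.0014714
  k=1: C(35,1)·0.17^1·0.83^34 = 0.0105480
  k=2: C(35,2)·0.17^2·0.83^33 = 0.0367275
  k=3: C(35,3)·0.17^3·0.83^32 = 0.0827476
  k=4: C(35,4)·0.17^4·0.83^31 = 0.1355864
1 − 0.2670810 = 0.7329190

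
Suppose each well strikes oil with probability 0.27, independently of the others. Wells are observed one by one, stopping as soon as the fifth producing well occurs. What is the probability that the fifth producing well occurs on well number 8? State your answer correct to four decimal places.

Y = trial on which the fifth success occurs; negative binomial, r=5, p=0.27.
P(Y=8) = C(7,4) · p^5 · (1−p)^3
= 35 · 0.0014349 · 0.38902 = 0.019537

0.0195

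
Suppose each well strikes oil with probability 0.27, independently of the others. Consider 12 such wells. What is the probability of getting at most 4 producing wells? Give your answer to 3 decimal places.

X ~ Binomial(12, 0.27); P(X ≤ 4) = Σ C(12,k) p^k (1−p)^(12−k) over k:
  k=0: C(12,0)·0.27^0·0.73^12 = 0.02290
  k=1: C(12,1)·0.27^1·0.73^11 = 0.10165
  k=2: C(12,2)·0.27^2·0.73^10 = 0.20678
  k=3: C(12,3)·0.27^3·0.73^9 = 0.25493
  k=4: C(12,4)·0.27^4·0.73^8 = 0.21215
Total = 0.79840

0.798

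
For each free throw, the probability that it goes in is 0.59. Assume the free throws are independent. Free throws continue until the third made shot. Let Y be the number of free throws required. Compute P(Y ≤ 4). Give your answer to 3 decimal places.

0.458

Finishing within 4 free throws ⇔ at least 3 successes in the first 4. With X ~ Binomial(4, 0.59), P(Y ≤ 4) = 1 − P(X ≤ 2).
  k=0: C(4,0)·0.59^0·0.41^4 = 0.02826
  k=1: C(4,1)·0.59^1·0.41^3 = 0.16265
  k=2: C(4,2)·0.59^2·0.41^2 = 0.35109
1 − 0.54200 = 0.45800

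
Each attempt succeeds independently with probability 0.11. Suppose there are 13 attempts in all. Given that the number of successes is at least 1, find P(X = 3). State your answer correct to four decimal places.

0.1521

X ~ Binomial(13, 0.11). Want P(X=3 | X≥1) = P(X=3) / P(X≥1).
P(X=3) = C(13,3)·0.11^3·0.89^10 = 0.118698
P(X≥1) = 1 − 0.219821 = 0.780179
Ratio = 0.118698 / 0.780179 = 0.152142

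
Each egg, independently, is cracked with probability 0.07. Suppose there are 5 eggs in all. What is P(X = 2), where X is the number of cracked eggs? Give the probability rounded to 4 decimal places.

X ~ Binomial(n=5, p=0.07).
P(X=2) = C(5,2) · p^2 · (1−p)^3
= 10 · 0.0049 · 0.80436 = 0.039413

0.0394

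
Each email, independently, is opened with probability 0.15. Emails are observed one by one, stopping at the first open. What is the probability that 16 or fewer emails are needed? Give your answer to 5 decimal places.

0.92575

Y = number of emails to the first success; geometric, p = 0.15.
P(Y ≤ 16) = 1 − (1−p)^16 = 1 − 0.0742511 = 0.9257489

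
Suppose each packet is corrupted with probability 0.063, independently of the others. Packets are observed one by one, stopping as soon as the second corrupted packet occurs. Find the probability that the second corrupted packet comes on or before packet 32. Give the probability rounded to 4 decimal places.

0.6072

Finishing within 32 packets ⇔ at least 2 successes in the first 32. With X ~ Binomial(32, 0.063), P(Y ≤ 32) = 1 − P(X ≤ 1).
  k=0: C(32,0)·0.063^0·0.937^32 = 0.124643
  k=1: C(32,1)·0.063^1·0.937^31 = 0.268175
1 − 0.392817 = 0.607183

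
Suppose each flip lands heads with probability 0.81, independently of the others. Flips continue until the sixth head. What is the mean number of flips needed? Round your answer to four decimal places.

Y = total flips until the sixth success; negative binomial with r=6, p=0.81.
E[Y] = r / p = 6 / 0.81 = 7.407407

7.4074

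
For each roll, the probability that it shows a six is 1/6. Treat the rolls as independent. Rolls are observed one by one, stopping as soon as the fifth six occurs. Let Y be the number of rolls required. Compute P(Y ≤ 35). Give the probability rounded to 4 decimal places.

Finishing within 35 rolls ⇔ at least 5 successes in the first 35. With X ~ Binomial(35, 0.166667), P(Y ≤ 35) = 1 − P(X ≤ 4).
  k=0: C(35,0)·0.166667^0·0.833333^35 = 0.001693
  k=1: C(35,1)·0.166667^1·0.833333^34 = 0.011851
  k=2: C(35,2)·0.166667^2·0.833333^33 = 0.040293
  k=3: C(35,3)·0.166667^3·0.833333^32 = 0.088645
  k=4: C(35,4)·0.166667^4·0.833333^31 = 0.141833
1 − 0.284315 = 0.715685

0.7157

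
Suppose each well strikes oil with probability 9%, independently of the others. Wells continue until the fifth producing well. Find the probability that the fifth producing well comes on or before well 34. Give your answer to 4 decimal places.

Finishing within 34 wells ⇔ at least 5 successes in the first 34. With X ~ Binomial(34, 0.09), P(Y ≤ 34) = 1 − P(X ≤ 4).
  k=0: C(34,0)·0.09^0·0.91^34 = 0.040496
  k=1: C(34,1)·0.09^1·0.91^33 = 0.136172
  k=2: C(34,2)·0.09^2·0.91^32 = 0.222215
  k=3: C(34,3)·0.09^3·0.91^31 = 0.234424
  k=4: C(34,4)·0.09^4·0.91^30 = 0.179682
1 − 0.812988 = 0.187012

0.1870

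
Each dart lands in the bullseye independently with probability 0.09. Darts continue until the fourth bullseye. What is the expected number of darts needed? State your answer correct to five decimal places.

44.44444

Y = total darts until the fourth success; negative binomial with r=4, p=0.09.
E[Y] = r / p = 4 / 0.09 = 44.4444444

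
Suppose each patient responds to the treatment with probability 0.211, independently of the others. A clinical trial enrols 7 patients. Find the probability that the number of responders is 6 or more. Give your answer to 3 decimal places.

0.001

X ~ Binomial(7, 0.211); P(X ≥ 6) = Σ C(7,k) p^k (1−p)^(7−k) over k:
  k=6: C(7,6)·0.211^6·0.789^1 = 0.00049
  k=7: C(7,7)·0.211^7·0.789^0 = 0.00002
Total = 0.00051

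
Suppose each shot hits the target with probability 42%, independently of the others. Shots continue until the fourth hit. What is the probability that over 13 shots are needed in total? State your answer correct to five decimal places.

Needing more than 13 shots ⇔ fewer than 4 successes in the first 13. With X ~ Binomial(13, 0.42), P(Y > 13) = P(X ≤ 3).
  k=0: C(13,0)·0.42^0·0.58^13 = 0.0008406
  k=1: C(13,1)·0.42^1·0.58^12 = 0.0079128
  k=2: C(13,2)·0.42^2·0.58^11 = 0.0343796
  k=3: C(13,3)·0.42^3·0.58^10 = 0.0912838
P(X ≤ 3) = 0.1344168

0.13442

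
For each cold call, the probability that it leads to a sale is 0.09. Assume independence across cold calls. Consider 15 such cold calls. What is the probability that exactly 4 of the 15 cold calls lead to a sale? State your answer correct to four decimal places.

X ~ Binomial(n=15, p=0.09).
P(X=4) = C(15,4) · p^4 · (1−p)^11
= 1365 · 6.561e-05 · 0.35437 = 0.031736

0.0317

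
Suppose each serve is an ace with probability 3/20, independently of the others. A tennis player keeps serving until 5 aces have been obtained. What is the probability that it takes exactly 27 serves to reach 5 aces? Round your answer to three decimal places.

0.032

Y = trial on which the fifth success occurs; negative binomial, r=5, p=0.15.
P(Y=27) = C(26,4) · p^5 · (1−p)^22
= 14950 · 7.5937e-05 · 0.028004 = 0.03179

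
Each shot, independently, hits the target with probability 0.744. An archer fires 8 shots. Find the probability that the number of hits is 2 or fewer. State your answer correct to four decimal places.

X ~ Binomial(8, 0.744); P(X ≤ 2) = Σ C(8,k) p^k (1−p)^(8−k) over k:
  k=0: C(8,0)·0.744^0·0.256^8 = 0.000018
  k=1: C(8,1)·0.744^1·0.256^7 = 0.000429
  k=2: C(8,2)·0.744^2·0.256^6 = 0.004363
Total = 0.004810

0.0048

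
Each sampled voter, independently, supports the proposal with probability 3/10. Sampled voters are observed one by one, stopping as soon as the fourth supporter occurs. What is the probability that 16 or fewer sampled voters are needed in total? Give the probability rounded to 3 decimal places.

0.754

Finishing within 16 sampled voters ⇔ at least 4 successes in the first 16. With X ~ Binomial(16, 0.30), P(Y ≤ 16) = 1 − P(X ≤ 3).
  k=0: C(16,0)·0.30^0·0.70^16 = 0.00332
  k=1: C(16,1)·0.30^1·0.70^15 = 0.02279
  k=2: C(16,2)·0.30^2·0.70^14 = 0.07325
  k=3: C(16,3)·0.30^3·0.70^13 = 0.14650
1 − 0.24586 = 0.75414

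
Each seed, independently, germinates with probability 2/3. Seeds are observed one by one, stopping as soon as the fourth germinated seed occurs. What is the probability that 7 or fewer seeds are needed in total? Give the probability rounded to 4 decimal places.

0.8267

Finishing within 7 seeds ⇔ at least 4 successes in the first 7. With X ~ Binomial(7, 0.666667), P(Y ≤ 7) = 1 − P(X ≤ 3).
  k=0: C(7,0)·0.666667^0·0.333333^7 = 0.000457
  k=1: C(7,1)·0.666667^1·0.333333^6 = 0.006401
  k=2: C(7,2)·0.666667^2·0.333333^5 = 0.038409
  k=3: C(7,3)·0.666667^3·0.333333^4 = 0.128029
1 − 0.173297 = 0.826703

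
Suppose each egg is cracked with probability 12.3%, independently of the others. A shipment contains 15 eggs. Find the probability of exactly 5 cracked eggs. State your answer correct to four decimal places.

0.0228

X ~ Binomial(n=15, p=0.123).
P(X=5) = C(15,5) · p^5 · (1−p)^10
= 3003 · 2.8153e-05 · 0.26915 = 0.022755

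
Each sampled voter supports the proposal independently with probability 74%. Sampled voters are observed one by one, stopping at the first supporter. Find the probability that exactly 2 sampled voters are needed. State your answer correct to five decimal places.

0.19240

Geometric (trials to first success), p = 0.74.
P(Y = 2) = (1−p)^1 · p = 0.26 · 0.74 = 0.1924000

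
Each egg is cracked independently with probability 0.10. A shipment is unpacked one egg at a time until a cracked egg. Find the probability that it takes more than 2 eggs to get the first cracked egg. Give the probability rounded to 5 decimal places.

0.81000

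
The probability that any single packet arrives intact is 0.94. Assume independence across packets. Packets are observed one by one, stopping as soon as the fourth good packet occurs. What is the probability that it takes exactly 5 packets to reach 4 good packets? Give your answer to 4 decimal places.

Y = trial on which the fourth success occurs; negative binomial, r=4, p=0.94.
P(Y=5) = C(4,3) · p^4 · (1−p)^1
= 4 · 0.78075 · 0.06 = 0.187380

0.1874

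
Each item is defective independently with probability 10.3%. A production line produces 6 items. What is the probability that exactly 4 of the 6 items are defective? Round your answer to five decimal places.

0.00136

X ~ Binomial(n=6, p=0.103).
P(X=4) = C(6,4) · p^4 · (1−p)^2
= 15 · 0.00011255 · 0.80461 = 0.0013584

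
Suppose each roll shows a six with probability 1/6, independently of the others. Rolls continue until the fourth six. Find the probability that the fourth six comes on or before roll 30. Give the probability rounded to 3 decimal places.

0.760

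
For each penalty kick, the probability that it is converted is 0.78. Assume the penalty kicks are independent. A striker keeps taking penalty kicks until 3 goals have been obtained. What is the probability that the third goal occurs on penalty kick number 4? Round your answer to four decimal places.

0.3132

Y = trial on which the third success occurs; negative binomial, r=3, p=0.78.
P(Y=4) = C(3,2) · p^3 · (1−p)^1
= 3 · 0.47455 · 0.22 = 0.313204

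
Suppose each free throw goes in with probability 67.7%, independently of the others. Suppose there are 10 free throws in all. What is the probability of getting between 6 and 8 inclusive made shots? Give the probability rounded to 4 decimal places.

0.6908

X ~ Binomial(10, 0.677); P(6 ≤ X ≤ 8) = Σ C(10,k) p^k (1−p)^(10−k) over k:
  k=6: C(10,6)·0.677^6·0.323^4 = 0.220070
  k=7: C(10,7)·0.677^7·0.323^3 = 0.263578
  k=8: C(10,8)·0.677^8·0.323^2 = 0.207170
Total = 0.690819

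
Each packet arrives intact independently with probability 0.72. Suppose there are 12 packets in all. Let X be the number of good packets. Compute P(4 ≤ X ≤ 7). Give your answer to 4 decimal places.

0.2245

X ~ Binomial(12, 0.72); P(4 ≤ X ≤ 7) = Σ C(12,k) p^k (1−p)^(12−k) over k:
  k=4: C(12,4)·0.72^4·0.28^8 = 0.005026
  k=5: C(12,5)·0.72^5·0.28^7 = 0.020677
  k=6: C(12,6)·0.72^6·0.28^6 = 0.062032
  k=7: C(12,7)·0.72^7·0.28^5 = 0.136723
Total = 0.224458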